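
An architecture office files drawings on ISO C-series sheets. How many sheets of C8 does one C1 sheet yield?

128

C1 = 648 × 917 mm; C8 = 57 × 81 mm.
Each halving step doubles the count; 7 steps from C1 to C8.
2^7 = 128.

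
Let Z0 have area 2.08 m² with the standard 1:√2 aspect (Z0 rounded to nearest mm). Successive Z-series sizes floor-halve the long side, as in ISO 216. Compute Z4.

Let Z0's short side be w mm. w · w√2 = 2.08 m² = 2,080,000 mm², so w ≈ 1212.8 mm and w√2 ≈ 1715.1 mm → Z0 = 1213 × 1715 mm.
Z1: ⌊1715/2⌋ × 1213 = 857 × 1213 mm
Z2: ⌊1213/2⌋ × 857 = 606 × 857 mm
Z3: ⌊857/2⌋ × 606 = 428 × 606 mm
Z4: ⌊606/2⌋ × 428 = 303 × 428 mm

303 × 428 mm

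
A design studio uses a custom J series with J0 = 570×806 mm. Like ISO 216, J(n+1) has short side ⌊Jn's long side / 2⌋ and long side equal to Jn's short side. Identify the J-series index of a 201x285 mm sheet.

J0: 570 × 806 mm
J1: 403 × 570 mm
J2: 285 × 403 mm
J3: 201 × 285 mm
J4: 142 × 201 mm
→ matches J3.

J3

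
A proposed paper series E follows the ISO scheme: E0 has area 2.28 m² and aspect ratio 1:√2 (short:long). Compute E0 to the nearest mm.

1270 × 1796 mm

Let the short side be w mm. Then w · w√2 = 2.28 m² = 2,280,000 mm².
w² = 2,280,000/√2, so w ≈ 1269.7 mm; long side = w√2 ≈ 1795.7 mm.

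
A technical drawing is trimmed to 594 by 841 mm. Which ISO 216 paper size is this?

A1 (594 × 841 mm)

Aspect ratio 841/594 ≈ 1.416 — close to the ISO √2 ≈ 1.414.
In the A-series (A0 area = 1 m²): A1 = 594 × 841 mm.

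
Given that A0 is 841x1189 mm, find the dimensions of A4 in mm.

210 × 297 mm

A1: ⌊1189/2⌋ × 841 = 594 × 841 mm
A2: ⌊841/2⌋ × 594 = 420 × 594 mm
A3: ⌊594/2⌋ × 420 = 297 × 420 mm
A4: ⌊420/2⌋ × 297 = 210 × 297 mm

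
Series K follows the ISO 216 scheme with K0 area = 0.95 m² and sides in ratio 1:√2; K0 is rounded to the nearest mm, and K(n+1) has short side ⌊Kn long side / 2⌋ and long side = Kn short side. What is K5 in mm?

Let K0's short side be w mm. w · w√2 = 0.95 m² = 950,000 mm², so w ≈ 819.6 mm and w√2 ≈ 1159.1 mm → K0 = 820 × 1159 mm.
K1: ⌊1159/2⌋ × 820 = 579 × 820 mm
K2: ⌊820/2⌋ × 579 = 410 × 579 mm
K3: ⌊579/2⌋ × 410 = 289 × 410 mm
K4: ⌊410/2⌋ × 289 = 205 × 289 mm
K5: ⌊289/2⌋ × 205 = 144 × 205 mm

144 × 205 mm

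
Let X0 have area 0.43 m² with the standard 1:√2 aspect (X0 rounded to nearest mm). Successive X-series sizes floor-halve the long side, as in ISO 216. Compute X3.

Let X0's short side be w mm. w · w√2 = 0.43 m² = 430,000 mm², so w ≈ 551.4 mm and w√2 ≈ 779.8 mm → X0 = 551 × 780 mm.
X1: ⌊780/2⌋ × 551 = 390 × 551 mm
X2: ⌊551/2⌋ × 390 = 275 × 390 mm
X3: ⌊390/2⌋ × 275 = 195 × 275 mm

195 × 275 mm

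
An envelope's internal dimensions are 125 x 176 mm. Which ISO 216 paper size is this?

Aspect ratio 176/125 ≈ 1.408 — close to the ISO √2 ≈ 1.414.
In the B-series (B0 = 1000 × 1414 mm): B6 = 125 × 176 mm.

B6 (125 × 176 mm)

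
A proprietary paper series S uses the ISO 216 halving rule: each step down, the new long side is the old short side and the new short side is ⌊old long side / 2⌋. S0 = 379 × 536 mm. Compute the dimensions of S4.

94 × 134 mm

S1: ⌊536/2⌋ × 379 = 268 × 379 mm
S2: ⌊379/2⌋ × 268 = 189 × 268 mm
S3: ⌊268/2⌋ × 189 = 134 × 189 mm
S4: ⌊189/2⌋ × 134 = 94 × 134 mm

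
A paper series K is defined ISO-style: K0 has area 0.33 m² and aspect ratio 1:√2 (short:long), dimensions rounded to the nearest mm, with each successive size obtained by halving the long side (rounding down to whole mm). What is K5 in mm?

85 × 120 mm

Let K0's short side be w mm. w · w√2 = 0.33 m² = 330,000 mm², so w ≈ 483.1 mm and w√2 ≈ 683.1 mm → K0 = 483 × 683 mm.
K1: ⌊683/2⌋ × 483 = 341 × 483 mm
K2: ⌊483/2⌋ × 341 = 241 × 341 mm
K3: ⌊341/2⌋ × 241 = 170 × 241 mm
K4: ⌊241/2⌋ × 170 = 120 × 170 mm
K5: ⌊170/2⌋ × 120 = 85 × 120 mm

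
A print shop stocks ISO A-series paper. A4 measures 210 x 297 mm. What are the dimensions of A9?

37 × 52 mm

A5: ⌊297/2⌋ × 210 = 148 × 210 mm
A6: ⌊210/2⌋ × 148 = 105 × 148 mm
A7: ⌊148/2⌋ × 105 = 74 × 105 mm
A8: ⌊105/2⌋ × 74 = 52 × 74 mm
A9: ⌊74/2⌋ × 52 = 37 × 52 mm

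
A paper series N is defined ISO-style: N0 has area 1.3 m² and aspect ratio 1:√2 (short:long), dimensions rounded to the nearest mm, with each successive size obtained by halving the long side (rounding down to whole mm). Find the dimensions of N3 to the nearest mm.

Let N0's short side be w mm. w · w√2 = 1.3 m² = 1,300,000 mm², so w ≈ 958.8 mm and w√2 ≈ 1355.9 mm → N0 = 959 × 1356 mm.
N1: ⌊1356/2⌋ × 959 = 678 × 959 mm
N2: ⌊959/2⌋ × 678 = 479 × 678 mm
N3: ⌊678/2⌋ × 479 = 339 × 479 mm

339 × 479 mm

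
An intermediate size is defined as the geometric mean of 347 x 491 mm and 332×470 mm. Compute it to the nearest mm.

339 × 480 mm

Short side: √(347 · 332) = √115204 ≈ 339.4 → 339 mm
Long side: √(491 · 470) = √230770 ≈ 480.4 → 480 mm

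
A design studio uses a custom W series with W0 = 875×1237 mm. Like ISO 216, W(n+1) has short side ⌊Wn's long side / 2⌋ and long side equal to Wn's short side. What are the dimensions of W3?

309 × 437 mm

W1: ⌊1237/2⌋ × 875 = 618 × 875 mm
W2: ⌊875/2⌋ × 618 = 437 × 618 mm
W3: ⌊618/2⌋ × 437 = 309 × 437 mm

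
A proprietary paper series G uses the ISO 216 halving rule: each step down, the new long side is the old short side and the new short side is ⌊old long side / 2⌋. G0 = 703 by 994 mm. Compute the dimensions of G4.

G1: ⌊994/2⌋ × 703 = 497 × 703 mm
G2: ⌊703/2⌋ × 497 = 351 × 497 mm
G3: ⌊497/2⌋ × 351 = 248 × 351 mm
G4: ⌊351/2⌋ × 248 = 175 × 248 mm

175 × 248 mm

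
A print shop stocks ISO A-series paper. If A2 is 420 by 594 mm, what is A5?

148 × 210 mm

A3: ⌊594/2⌋ × 420 = 297 × 420 mm
A4: ⌊420/2⌋ × 297 = 210 × 297 mm
A5: ⌊297/2⌋ × 210 = 148 × 210 mm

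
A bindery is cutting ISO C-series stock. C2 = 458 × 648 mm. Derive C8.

C3: ⌊648/2⌋ × 458 = 324 × 458 mm
C4: ⌊458/2⌋ × 324 = 229 × 324 mm
C5: ⌊324/2⌋ × 229 = 162 × 229 mm
C6: ⌊229/2⌋ × 162 = 114 × 162 mm
C7: ⌊162/2⌋ × 114 = 81 × 114 mm
C8: ⌊114/2⌋ × 81 = 57 × 81 mm

57 × 81 mm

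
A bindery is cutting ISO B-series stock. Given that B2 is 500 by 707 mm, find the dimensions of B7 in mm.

B3: ⌊707/2⌋ × 500 = 353 × 500 mm
B4: ⌊500/2⌋ × 353 = 250 × 353 mm
B5: ⌊353/2⌋ × 250 = 176 × 250 mm
B6: ⌊250/2⌋ × 176 = 125 × 176 mm
B7: ⌊176/2⌋ × 125 = 88 × 125 mm

88 × 125 mm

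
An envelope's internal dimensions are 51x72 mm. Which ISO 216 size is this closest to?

Aspect ratio 72/51 ≈ 1.412 — close to the ISO √2 ≈ 1.414.
In the A-series (A0 area = 1 m²): A8 = 52 × 74 mm.
Off by 3 mm total — nearest standard size.

A8 (52 × 74 mm)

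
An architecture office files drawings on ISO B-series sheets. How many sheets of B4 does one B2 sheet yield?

4

Each ISO step halves the sheet: 1 × B2 → 2 × B3 → 4 × B4
From B2 to B4 is 2 halving steps: 2^2 = 4.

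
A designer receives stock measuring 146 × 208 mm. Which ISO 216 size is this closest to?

Aspect ratio 208/146 ≈ 1.425 — close to the ISO √2 ≈ 1.414.
In the A-series (A0 area = 1 m²): A5 = 148 × 210 mm.
Off by 4 mm total — nearest standard size.

A5 (148 × 210 mm)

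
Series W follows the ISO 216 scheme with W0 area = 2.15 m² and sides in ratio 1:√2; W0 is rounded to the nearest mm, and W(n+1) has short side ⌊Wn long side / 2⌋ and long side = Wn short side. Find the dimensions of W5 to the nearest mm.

Let W0's short side be w mm. w · w√2 = 2.15 m² = 2,150,000 mm², so w ≈ 1233.0 mm and w√2 ≈ 1743.7 mm → W0 = 1233 × 1744 mm.
W1: ⌊1744/2⌋ × 1233 = 872 × 1233 mm
W2: ⌊1233/2⌋ × 872 = 616 × 872 mm
W3: ⌊872/2⌋ × 616 = 436 × 616 mm
W4: ⌊616/2⌋ × 436 = 308 × 436 mm
W5: ⌊436/2⌋ × 308 = 218 × 308 mm

218 × 308 mm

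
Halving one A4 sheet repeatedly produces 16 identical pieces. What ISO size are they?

16 = 2^4, so 4 halving steps.
A4 → A5 → … → A8 after 4 steps.

A8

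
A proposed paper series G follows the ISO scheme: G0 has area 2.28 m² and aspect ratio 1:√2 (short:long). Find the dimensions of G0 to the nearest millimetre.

1270 × 1796 mm

Let the short side be w mm. Then w · w√2 = 2.28 m² = 2,280,000 mm².
w² = 2,280,000/√2, so w ≈ 1269.7 mm; long side = w√2 ≈ 1795.7 mm.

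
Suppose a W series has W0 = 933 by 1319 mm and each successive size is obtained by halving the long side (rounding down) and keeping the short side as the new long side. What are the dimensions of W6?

116 × 164 mm

W1: ⌊1319/2⌋ × 933 = 659 × 933 mm
W2: ⌊933/2⌋ × 659 = 466 × 659 mm
W3: ⌊659/2⌋ × 466 = 329 × 466 mm
W4: ⌊466/2⌋ × 329 = 233 × 329 mm
W5: ⌊329/2⌋ × 233 = 164 × 233 mm
W6: ⌊233/2⌋ × 164 = 116 × 164 mm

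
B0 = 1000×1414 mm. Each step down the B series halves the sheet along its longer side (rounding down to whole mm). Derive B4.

250 × 353 mm

B1: ⌊1414/2⌋ × 1000 = 707 × 1000 mm
B2: ⌊1000/2⌋ × 707 = 500 × 707 mm
B3: ⌊707/2⌋ × 500 = 353 × 500 mm
B4: ⌊500/2⌋ × 353 = 250 × 353 mm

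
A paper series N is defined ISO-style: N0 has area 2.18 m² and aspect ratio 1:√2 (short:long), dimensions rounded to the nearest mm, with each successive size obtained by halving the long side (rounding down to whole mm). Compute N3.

Let N0's short side be w mm. w · w√2 = 2.18 m² = 2,180,000 mm², so w ≈ 1241.6 mm and w√2 ≈ 1755.8 mm → N0 = 1242 × 1756 mm.
N1: ⌊1756/2⌋ × 1242 = 878 × 1242 mm
N2: ⌊1242/2⌋ × 878 = 621 × 878 mm
N3: ⌊878/2⌋ × 621 = 439 × 621 mm

439 × 621 mm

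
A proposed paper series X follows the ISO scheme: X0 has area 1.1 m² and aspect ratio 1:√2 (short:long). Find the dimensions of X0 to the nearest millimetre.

Let the short side be w mm. Then w · w√2 = 1.1 m² = 1,100,000 mm².
w² = 1,100,000/√2, so w ≈ 881.9 mm; long side = w√2 ≈ 1247.3 mm.

882 × 1247 mm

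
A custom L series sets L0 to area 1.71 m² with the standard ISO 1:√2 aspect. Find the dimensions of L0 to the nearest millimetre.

Let the short side be w mm. Then w · w√2 = 1.71 m² = 1,710,000 mm².
w² = 1,710,000/√2, so w ≈ 1099.6 mm; long side = w√2 ≈ 1555.1 mm.

1100 × 1555 mm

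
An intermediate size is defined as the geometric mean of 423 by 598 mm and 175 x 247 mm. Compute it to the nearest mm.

272 × 384 mm

Short side: √(423 · 175) = √74025 ≈ 272.1 → 272 mm
Long side: √(598 · 247) = √147706 ≈ 384.3 → 384 mm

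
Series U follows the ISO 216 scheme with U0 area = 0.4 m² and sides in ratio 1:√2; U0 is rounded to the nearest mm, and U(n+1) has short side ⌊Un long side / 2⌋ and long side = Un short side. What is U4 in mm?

Let U0's short side be w mm. w · w√2 = 0.4 m² = 400,000 mm², so w ≈ 531.8 mm and w√2 ≈ 752.1 mm → U0 = 532 × 752 mm.
U1: ⌊752/2⌋ × 532 = 376 × 532 mm
U2: ⌊532/2⌋ × 376 = 266 × 376 mm
U3: ⌊376/2⌋ × 266 = 188 × 266 mm
U4: ⌊266/2⌋ × 188 = 133 × 188 mm

133 × 188 mm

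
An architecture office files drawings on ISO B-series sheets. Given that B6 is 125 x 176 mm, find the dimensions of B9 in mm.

44 × 62 mm

B7: ⌊176/2⌋ × 125 = 88 × 125 mm
B8: ⌊125/2⌋ × 88 = 62 × 88 mm
B9: ⌊88/2⌋ × 62 = 44 × 62 mm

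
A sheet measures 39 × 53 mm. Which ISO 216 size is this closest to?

Aspect ratio 53/39 ≈ 1.359 (ISO target is √2 ≈ 1.414).
In the A-series (A0 area = 1 m²): A9 = 37 × 52 mm.
Off by 3 mm total — nearest standard size.

A9 (37 × 52 mm)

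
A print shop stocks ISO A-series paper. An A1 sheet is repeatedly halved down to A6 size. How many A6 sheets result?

32

A1 = 594 × 841 mm; A6 = 105 × 148 mm.
Each halving step doubles the count; 5 steps from A1 to A6.
2^5 = 32.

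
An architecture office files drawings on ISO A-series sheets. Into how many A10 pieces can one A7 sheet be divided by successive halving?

Each ISO step halves the sheet: 1 × A7 → 2 × A8 → 4 × A9 → 8 × A10
From A7 to A10 is 3 halving steps: 2^3 = 8.

8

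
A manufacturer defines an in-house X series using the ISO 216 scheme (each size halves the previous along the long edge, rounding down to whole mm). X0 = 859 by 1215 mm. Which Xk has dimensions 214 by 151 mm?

X5

X0: 859 × 1215 mm
X1: 607 × 859 mm
X2: 429 × 607 mm
X3: 303 × 429 mm
X4: 214 × 303 mm
X5: 151 × 214 mm
X6: 107 × 151 mm
→ matches X5.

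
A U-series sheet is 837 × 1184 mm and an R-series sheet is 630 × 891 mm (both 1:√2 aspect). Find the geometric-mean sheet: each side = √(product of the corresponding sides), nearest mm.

Short side: √(837 · 630) = √527310 ≈ 726.2 → 726 mm
Long side: √(1184 · 891) = √1054944 ≈ 1027.1 → 1027 mm

726 × 1027 mm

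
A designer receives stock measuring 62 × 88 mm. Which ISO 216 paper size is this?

B8 (62 × 88 mm)

Aspect ratio 88/62 ≈ 1.419 — close to the ISO √2 ≈ 1.414.
In the B-series (B0 = 1000 × 1414 mm): B8 = 62 × 88 mm.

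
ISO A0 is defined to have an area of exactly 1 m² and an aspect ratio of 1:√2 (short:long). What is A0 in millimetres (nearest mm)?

841 × 1189 mm

Let the short side be w mm. Then the long side is w√2 and w · w√2 = 10⁶ mm².
w² = 10⁶/√2, so w = 1000 / 2^(1/4) ≈ 840.9 mm; long side = 1000 · 2^(1/4) ≈ 1189.2 mm.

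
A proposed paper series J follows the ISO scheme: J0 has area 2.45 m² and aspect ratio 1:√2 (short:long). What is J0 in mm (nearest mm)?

1316 × 1861 mm

Let the short side be w mm. Then w · w√2 = 2.45 m² = 2,450,000 mm².
w² = 2,450,000/√2, so w ≈ 1316.2 mm; long side = w√2 ≈ 1861.4 mm.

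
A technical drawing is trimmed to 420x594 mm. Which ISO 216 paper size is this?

Aspect ratio 594/420 ≈ 1.414 — close to the ISO √2 ≈ 1.414.
In the A-series (A0 area = 1 m²): A2 = 420 × 594 mm.

A2 (420 × 594 mm)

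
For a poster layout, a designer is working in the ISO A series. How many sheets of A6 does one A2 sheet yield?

16

Each ISO step halves the sheet: 1 × A2 → 2 × A3 → 4 × A4 → 8 × A5 → …
From A2 to A6 is 4 halving steps: 2^4 = 16.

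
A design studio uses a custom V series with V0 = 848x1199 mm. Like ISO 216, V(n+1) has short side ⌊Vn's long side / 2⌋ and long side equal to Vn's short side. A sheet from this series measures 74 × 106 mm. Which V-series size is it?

V0: 848 × 1199 mm
V1: 599 × 848 mm
V2: 424 × 599 mm
V3: 299 × 424 mm
V4: 212 × 299 mm
V5: 149 × 212 mm
V6: 106 × 149 mm
V7: 74 × 106 mm
V8: 53 × 74 mm
→ matches V7.

V7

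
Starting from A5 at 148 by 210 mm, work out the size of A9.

37 × 52 mm

A6: ⌊210/2⌋ × 148 = 105 × 148 mm
A7: ⌊148/2⌋ × 105 = 74 × 105 mm
A8: ⌊105/2⌋ × 74 = 52 × 74 mm
A9: ⌊74/2⌋ × 52 = 37 × 52 mm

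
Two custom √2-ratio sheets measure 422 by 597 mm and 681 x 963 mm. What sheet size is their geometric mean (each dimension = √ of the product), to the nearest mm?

Short side: √(422 · 681) = √287382 ≈ 536.1 → 536 mm
Long side: √(597 · 963) = √574911 ≈ 758.2 → 758 mm

536 × 758 mm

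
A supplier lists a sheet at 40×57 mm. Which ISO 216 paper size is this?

Aspect ratio 57/40 ≈ 1.425 — close to the ISO √2 ≈ 1.414.
In the C-series (envelope sizes, between A and B): C9 = 40 × 57 mm.

C9 (40 × 57 mm)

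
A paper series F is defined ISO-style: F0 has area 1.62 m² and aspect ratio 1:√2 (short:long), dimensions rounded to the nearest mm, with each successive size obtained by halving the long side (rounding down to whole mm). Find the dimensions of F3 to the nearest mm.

Let F0's short side be w mm. w · w√2 = 1.62 m² = 1,620,000 mm², so w ≈ 1070.3 mm and w√2 ≈ 1513.6 mm → F0 = 1070 × 1514 mm.
F1: ⌊1514/2⌋ × 1070 = 757 × 1070 mm
F2: ⌊1070/2⌋ × 757 = 535 × 757 mm
F3: ⌊757/2⌋ × 535 = 378 × 535 mm

378 × 535 mm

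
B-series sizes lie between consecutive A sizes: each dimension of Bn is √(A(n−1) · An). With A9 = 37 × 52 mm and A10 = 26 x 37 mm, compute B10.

Short side: √(37 · 26) = √962 ≈ 31.0 → 31 mm
Long side: √(52 · 37) = √1924 ≈ 43.9 → 44 mm

31 × 44 mm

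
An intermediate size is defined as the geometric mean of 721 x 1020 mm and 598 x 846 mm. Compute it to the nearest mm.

657 × 929 mm

Short side: √(721 · 598) = √431158 ≈ 656.6 → 657 mm
Long side: √(1020 · 846) = √862920 ≈ 928.9 → 929 mm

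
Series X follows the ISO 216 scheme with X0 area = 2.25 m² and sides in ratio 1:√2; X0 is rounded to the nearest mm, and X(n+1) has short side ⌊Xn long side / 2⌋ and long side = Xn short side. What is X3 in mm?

446 × 630 mm

Let X0's short side be w mm. w · w√2 = 2.25 m² = 2,250,000 mm², so w ≈ 1261.3 mm and w√2 ≈ 1783.8 mm → X0 = 1261 × 1784 mm.
X1: ⌊1784/2⌋ × 1261 = 892 × 1261 mm
X2: ⌊1261/2⌋ × 892 = 630 × 892 mm
X3: ⌊892/2⌋ × 630 = 446 × 630 mm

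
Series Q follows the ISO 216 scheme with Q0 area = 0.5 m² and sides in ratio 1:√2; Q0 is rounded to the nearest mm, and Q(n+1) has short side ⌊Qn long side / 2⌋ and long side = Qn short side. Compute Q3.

Let Q0's short side be w mm. w · w√2 = 0.5 m² = 500,000 mm², so w ≈ 594.6 mm and w√2 ≈ 840.9 mm → Q0 = 595 × 841 mm.
Q1: ⌊841/2⌋ × 595 = 420 × 595 mm
Q2: ⌊595/2⌋ × 420 = 297 × 420 mm
Q3: ⌊420/2⌋ × 297 = 210 × 297 mm

210 × 297 mm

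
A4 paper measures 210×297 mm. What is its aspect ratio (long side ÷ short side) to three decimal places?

1.414

297 / 210 = 1.414
Matches √2 ≈ 1.414 — the ISO 216 defining ratio.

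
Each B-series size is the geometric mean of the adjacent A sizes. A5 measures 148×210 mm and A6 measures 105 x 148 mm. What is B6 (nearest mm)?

125 × 176 mm

Short side: √(148 · 105) = √15540 ≈ 124.7 → 125 mm
Long side: √(210 · 148) = √31080 ≈ 176.3 → 176 mm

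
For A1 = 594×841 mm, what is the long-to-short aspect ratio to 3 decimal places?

1.416

841 / 594 = 1.416
ISO 216 targets √2 ≈ 1.414; the +0.002 deviation is from mm rounding.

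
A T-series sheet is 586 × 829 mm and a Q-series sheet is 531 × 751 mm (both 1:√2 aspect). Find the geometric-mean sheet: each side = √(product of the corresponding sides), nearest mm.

Short side: √(586 · 531) = √311166 ≈ 557.8 → 558 mm
Long side: √(829 · 751) = √622579 ≈ 789.0 → 789 mm

558 × 789 mm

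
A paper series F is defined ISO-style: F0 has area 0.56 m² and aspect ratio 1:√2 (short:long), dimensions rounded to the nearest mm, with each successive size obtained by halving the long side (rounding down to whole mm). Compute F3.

Let F0's short side be w mm. w · w√2 = 0.56 m² = 560,000 mm², so w ≈ 629.3 mm and w√2 ≈ 889.9 mm → F0 = 629 × 890 mm.
F1: ⌊890/2⌋ × 629 = 445 × 629 mm
F2: ⌊629/2⌋ × 445 = 314 × 445 mm
F3: ⌊445/2⌋ × 314 = 222 × 314 mm

222 × 314 mm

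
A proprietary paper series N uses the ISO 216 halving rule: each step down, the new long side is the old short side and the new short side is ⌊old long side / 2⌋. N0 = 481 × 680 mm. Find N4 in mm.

N1: ⌊680/2⌋ × 481 = 340 × 481 mm
N2: ⌊481/2⌋ × 340 = 240 × 340 mm
N3: ⌊340/2⌋ × 240 = 170 × 240 mm
N4: ⌊240/2⌋ × 170 = 120 × 170 mm

120 × 170 mm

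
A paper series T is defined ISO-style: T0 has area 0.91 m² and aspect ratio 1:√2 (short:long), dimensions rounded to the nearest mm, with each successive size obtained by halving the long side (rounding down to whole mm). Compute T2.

Let T0's short side be w mm. w · w√2 = 0.91 m² = 910,000 mm², so w ≈ 802.2 mm and w√2 ≈ 1134.4 mm → T0 = 802 × 1134 mm.
T1: ⌊1134/2⌋ × 802 = 567 × 802 mm
T2: ⌊802/2⌋ × 567 = 401 × 567 mm

401 × 567 mm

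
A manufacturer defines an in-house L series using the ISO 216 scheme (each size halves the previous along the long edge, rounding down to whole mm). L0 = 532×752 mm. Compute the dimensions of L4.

L1: ⌊752/2⌋ × 532 = 376 × 532 mm
L2: ⌊532/2⌋ × 376 = 266 × 376 mm
L3: ⌊376/2⌋ × 266 = 188 × 266 mm
L4: ⌊266/2⌋ × 188 = 133 × 188 mm

133 × 188 mm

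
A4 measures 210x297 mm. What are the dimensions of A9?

37 × 52 mm

A5: ⌊297/2⌋ × 210 = 148 × 210 mm
A6: ⌊210/2⌋ × 148 = 105 × 148 mm
A7: ⌊148/2⌋ × 105 = 74 × 105 mm
A8: ⌊105/2⌋ × 74 = 52 × 74 mm
A9: ⌊74/2⌋ × 52 = 37 × 52 mm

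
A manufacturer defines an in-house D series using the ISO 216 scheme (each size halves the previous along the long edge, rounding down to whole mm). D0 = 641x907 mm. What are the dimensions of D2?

320 × 453 mm

D1: ⌊907/2⌋ × 641 = 453 × 641 mm
D2: ⌊641/2⌋ × 453 = 320 × 453 mm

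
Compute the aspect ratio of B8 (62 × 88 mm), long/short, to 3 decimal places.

88 / 62 = 1.419
ISO 216 targets √2 ≈ 1.414; the +0.005 deviation is from mm rounding.

1.419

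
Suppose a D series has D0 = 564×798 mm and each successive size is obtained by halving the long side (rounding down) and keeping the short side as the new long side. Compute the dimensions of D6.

D1: ⌊798/2⌋ × 564 = 399 × 564 mm
D2: ⌊564/2⌋ × 399 = 282 × 399 mm
D3: ⌊399/2⌋ × 282 = 199 × 282 mm
D4: ⌊282/2⌋ × 199 = 141 × 199 mm
D5: ⌊199/2⌋ × 141 = 99 × 141 mm
D6: ⌊141/2⌋ × 99 = 70 × 99 mm

70 × 99 mm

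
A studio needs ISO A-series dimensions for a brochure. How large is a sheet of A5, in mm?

A0 = 841 × 1189 mm (A0 has area 1 m², aspect 1:√2).
A1: ⌊1189/2⌋ × 841 = 594 × 841 mm
A2: ⌊841/2⌋ × 594 = 420 × 594 mm
A3: ⌊594/2⌋ × 420 = 297 × 420 mm
A4: ⌊420/2⌋ × 297 = 210 × 297 mm
A5: ⌊297/2⌋ × 210 = 148 × 210 mm

148 × 210 mm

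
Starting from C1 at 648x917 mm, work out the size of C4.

229 × 324 mm

C2: ⌊917/2⌋ × 648 = 458 × 648 mm
C3: ⌊648/2⌋ × 458 = 324 × 458 mm
C4: ⌊458/2⌋ × 324 = 229 × 324 mm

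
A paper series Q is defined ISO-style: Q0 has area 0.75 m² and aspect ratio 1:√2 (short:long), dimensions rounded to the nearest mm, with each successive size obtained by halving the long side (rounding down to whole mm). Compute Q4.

Let Q0's short side be w mm. w · w√2 = 0.75 m² = 750,000 mm², so w ≈ 728.2 mm and w√2 ≈ 1029.9 mm → Q0 = 728 × 1030 mm.
Q1: ⌊1030/2⌋ × 728 = 515 × 728 mm
Q2: ⌊728/2⌋ × 515 = 364 × 515 mm
Q3: ⌊515/2⌋ × 364 = 257 × 364 mm
Q4: ⌊364/2⌋ × 257 = 182 × 257 mm

182 × 257 mm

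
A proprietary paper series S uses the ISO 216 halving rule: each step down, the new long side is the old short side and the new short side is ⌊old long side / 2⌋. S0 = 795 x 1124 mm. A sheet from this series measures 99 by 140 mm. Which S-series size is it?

S6

S0: 795 × 1124 mm
S1: 562 × 795 mm
S2: 397 × 562 mm
S3: 281 × 397 mm
S4: 198 × 281 mm
S5: 140 × 198 mm
S6: 99 × 140 mm
S7: 70 × 99 mm
→ matches S6.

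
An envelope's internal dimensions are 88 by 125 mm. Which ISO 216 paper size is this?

B7 (88 × 125 mm)

Aspect ratio 125/88 ≈ 1.420 — close to the ISO √2 ≈ 1.414.
In the B-series (B0 = 1000 × 1414 mm): B7 = 88 × 125 mm.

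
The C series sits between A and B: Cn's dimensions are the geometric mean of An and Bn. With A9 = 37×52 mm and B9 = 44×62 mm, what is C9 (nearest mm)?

Short side: √(37 · 44) = √1628 ≈ 40.3 → 40 mm
Long side: √(52 · 62) = √3224 ≈ 56.8 → 57 mm

40 × 57 mm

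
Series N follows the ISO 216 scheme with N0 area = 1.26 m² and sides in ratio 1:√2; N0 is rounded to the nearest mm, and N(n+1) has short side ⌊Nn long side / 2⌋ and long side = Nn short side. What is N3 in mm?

333 × 472 mm

Let N0's short side be w mm. w · w√2 = 1.26 m² = 1,260,000 mm², so w ≈ 943.9 mm and w√2 ≈ 1334.9 mm → N0 = 944 × 1335 mm.
N1: ⌊1335/2⌋ × 944 = 667 × 944 mm
N2: ⌊944/2⌋ × 667 = 472 × 667 mm
N3: ⌊667/2⌋ × 472 = 333 × 472 mm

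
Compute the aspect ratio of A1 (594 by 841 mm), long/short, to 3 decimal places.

841 / 594 = 1.416
ISO 216 targets √2 ≈ 1.414; the +0.002 deviation is from mm rounding.

1.416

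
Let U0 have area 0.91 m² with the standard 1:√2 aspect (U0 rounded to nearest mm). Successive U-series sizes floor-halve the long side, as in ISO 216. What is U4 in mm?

200 × 283 mm

Let U0's short side be w mm. w · w√2 = 0.91 m² = 910,000 mm², so w ≈ 802.2 mm and w√2 ≈ 1134.4 mm → U0 = 802 × 1134 mm.
U1: ⌊1134/2⌋ × 802 = 567 × 802 mm
U2: ⌊802/2⌋ × 567 = 401 × 567 mm
U3: ⌊567/2⌋ × 401 = 283 × 401 mm
U4: ⌊401/2⌋ × 283 = 200 × 283 mm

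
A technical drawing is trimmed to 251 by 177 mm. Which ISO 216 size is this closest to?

B5 (176 × 250 mm)

Aspect ratio 251/177 ≈ 1.418 — close to the ISO √2 ≈ 1.414.
In the B-series (B0 = 1000 × 1414 mm): B5 = 176 × 250 mm.
Off by 2 mm total — nearest standard size.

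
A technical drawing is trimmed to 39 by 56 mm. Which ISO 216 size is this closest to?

C9 (40 × 57 mm)

Aspect ratio 56/39 ≈ 1.436 (ISO target is √2 ≈ 1.414).
In the C-series (envelope sizes, between A and B): C9 = 40 × 57 mm.
Off by 2 mm total — nearest standard size.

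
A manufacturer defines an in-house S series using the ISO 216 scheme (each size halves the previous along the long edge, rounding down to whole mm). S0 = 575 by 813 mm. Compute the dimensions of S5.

101 × 143 mm

S1: ⌊813/2⌋ × 575 = 406 × 575 mm
S2: ⌊575/2⌋ × 406 = 287 × 406 mm
S3: ⌊406/2⌋ × 287 = 203 × 287 mm
S4: ⌊287/2⌋ × 203 = 143 × 203 mm
S5: ⌊203/2⌋ × 143 = 101 × 143 mm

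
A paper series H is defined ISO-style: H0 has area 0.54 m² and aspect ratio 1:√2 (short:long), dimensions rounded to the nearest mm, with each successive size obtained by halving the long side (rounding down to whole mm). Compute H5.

109 × 154 mm

Let H0's short side be w mm. w · w√2 = 0.54 m² = 540,000 mm², so w ≈ 617.9 mm and w√2 ≈ 873.9 mm → H0 = 618 × 874 mm.
H1: ⌊874/2⌋ × 618 = 437 × 618 mm
H2: ⌊618/2⌋ × 437 = 309 × 437 mm
H3: ⌊437/2⌋ × 309 = 218 × 309 mm
H4: ⌊309/2⌋ × 218 = 154 × 218 mm
H5: ⌊218/2⌋ × 154 = 109 × 154 mm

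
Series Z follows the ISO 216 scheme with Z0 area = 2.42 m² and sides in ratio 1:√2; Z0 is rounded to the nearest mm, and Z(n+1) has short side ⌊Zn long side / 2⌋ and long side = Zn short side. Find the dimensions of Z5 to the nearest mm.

231 × 327 mm

Let Z0's short side be w mm. w · w√2 = 2.42 m² = 2,420,000 mm², so w ≈ 1308.1 mm and w√2 ≈ 1850.0 mm → Z0 = 1308 × 1850 mm.
Z1: ⌊1850/2⌋ × 1308 = 925 × 1308 mm
Z2: ⌊1308/2⌋ × 925 = 654 × 925 mm
Z3: ⌊925/2⌋ × 654 = 462 × 654 mm
Z4: ⌊654/2⌋ × 462 = 327 × 462 mm
Z5: ⌊462/2⌋ × 327 = 231 × 327 mm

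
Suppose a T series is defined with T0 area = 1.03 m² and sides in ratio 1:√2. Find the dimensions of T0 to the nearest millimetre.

Let the short side be w mm. Then w · w√2 = 1.03 m² = 1,030,000 mm².
w² = 1,030,000/√2, so w ≈ 853.4 mm; long side = w√2 ≈ 1206.9 mm.

853 × 1207 mm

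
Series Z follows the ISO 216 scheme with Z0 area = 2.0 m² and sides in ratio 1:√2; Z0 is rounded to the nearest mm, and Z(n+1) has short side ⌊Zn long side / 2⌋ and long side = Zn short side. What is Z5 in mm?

Let Z0's short side be w mm. w · w√2 = 2.0 m² = 2,000,000 mm², so w ≈ 1189.2 mm and w√2 ≈ 1681.8 mm → Z0 = 1189 × 1682 mm.
Z1: ⌊1682/2⌋ × 1189 = 841 × 1189 mm
Z2: ⌊1189/2⌋ × 841 = 594 × 841 mm
Z3: ⌊841/2⌋ × 594 = 420 × 594 mm
Z4: ⌊594/2⌋ × 420 = 297 × 420 mm
Z5: ⌊420/2⌋ × 297 = 210 × 297 mm

210 × 297 mm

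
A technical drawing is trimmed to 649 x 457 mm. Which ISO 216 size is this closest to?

Aspect ratio 649/457 ≈ 1.420 — close to the ISO √2 ≈ 1.414.
In the C-series (envelope sizes, between A and B): C2 = 458 × 648 mm.
Off by 2 mm total — nearest standard size.

C2 (458 × 648 mm)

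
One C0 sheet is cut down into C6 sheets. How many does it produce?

64

Each ISO step halves the sheet: 1 × C0 → 2 × C1 → 4 × C2 → 8 × C3 → …
From C0 to C6 is 6 halving steps: 2^6 = 64.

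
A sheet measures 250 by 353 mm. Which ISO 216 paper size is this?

B4 (250 × 353 mm)

Aspect ratio 353/250 ≈ 1.412 — close to the ISO √2 ≈ 1.414.
In the B-series (B0 = 1000 × 1414 mm): B4 = 250 × 353 mm.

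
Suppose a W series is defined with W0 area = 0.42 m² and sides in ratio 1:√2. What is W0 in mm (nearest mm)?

545 × 771 mm

Let the short side be w mm. Then w · w√2 = 0.42 m² = 420,000 mm².
w² = 420,000/√2, so w ≈ 545.0 mm; long side = w√2 ≈ 770.7 mm.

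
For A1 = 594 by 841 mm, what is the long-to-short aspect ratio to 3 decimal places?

841 / 594 = 1.416
ISO 216 targets √2 ≈ 1.414; the +0.002 deviation is from mm rounding.

1.416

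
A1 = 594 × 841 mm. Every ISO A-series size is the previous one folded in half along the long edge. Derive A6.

A2: ⌊841/2⌋ × 594 = 420 × 594 mm
A3: ⌊594/2⌋ × 420 = 297 × 420 mm
A4: ⌊420/2⌋ × 297 = 210 × 297 mm
A5: ⌊297/2⌋ × 210 = 148 × 210 mm
A6: ⌊210/2⌋ × 148 = 105 × 148 mm

105 × 148 mm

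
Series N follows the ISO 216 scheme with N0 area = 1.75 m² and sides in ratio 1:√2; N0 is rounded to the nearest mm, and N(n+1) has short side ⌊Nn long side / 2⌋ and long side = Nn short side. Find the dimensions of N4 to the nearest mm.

Let N0's short side be w mm. w · w√2 = 1.75 m² = 1,750,000 mm², so w ≈ 1112.4 mm and w√2 ≈ 1573.2 mm → N0 = 1112 × 1573 mm.
N1: ⌊1573/2⌋ × 1112 = 786 × 1112 mm
N2: ⌊1112/2⌋ × 786 = 556 × 786 mm
N3: ⌊786/2⌋ × 556 = 393 × 556 mm
N4: ⌊556/2⌋ × 393 = 278 × 393 mm

278 × 393 mm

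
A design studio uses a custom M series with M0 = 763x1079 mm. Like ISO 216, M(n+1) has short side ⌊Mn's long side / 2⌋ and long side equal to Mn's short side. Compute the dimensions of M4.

M1: ⌊1079/2⌋ × 763 = 539 × 763 mm
M2: ⌊763/2⌋ × 539 = 381 × 539 mm
M3: ⌊539/2⌋ × 381 = 269 × 381 mm
M4: ⌊381/2⌋ × 269 = 190 × 269 mm

190 × 269 mm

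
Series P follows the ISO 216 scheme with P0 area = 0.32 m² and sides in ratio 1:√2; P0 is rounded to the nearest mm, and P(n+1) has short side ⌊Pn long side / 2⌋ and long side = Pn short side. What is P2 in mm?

238 × 336 mm

Let P0's short side be w mm. w · w√2 = 0.32 m² = 320,000 mm², so w ≈ 475.7 mm and w√2 ≈ 672.7 mm → P0 = 476 × 673 mm.
P1: ⌊673/2⌋ × 476 = 336 × 476 mm
P2: ⌊476/2⌋ × 336 = 238 × 336 mm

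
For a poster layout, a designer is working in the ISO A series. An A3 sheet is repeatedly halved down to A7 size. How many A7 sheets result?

Each ISO step halves the sheet: 1 × A3 → 2 × A4 → 4 × A5 → 8 × A6 → …
From A3 to A7 is 4 halving steps: 2^4 = 16.

16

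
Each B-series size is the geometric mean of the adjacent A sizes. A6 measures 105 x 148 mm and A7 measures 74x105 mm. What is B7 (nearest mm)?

88 × 125 mm

Short side: √(105 · 74) = √7770 ≈ 88.1 → 88 mm
Long side: √(148 · 105) = √15540 ≈ 124.7 → 125 mm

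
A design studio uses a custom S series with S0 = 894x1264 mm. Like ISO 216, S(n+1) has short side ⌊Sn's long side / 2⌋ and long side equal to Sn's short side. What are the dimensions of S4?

223 × 316 mm

S1: ⌊1264/2⌋ × 894 = 632 × 894 mm
S2: ⌊894/2⌋ × 632 = 447 × 632 mm
S3: ⌊632/2⌋ × 447 = 316 × 447 mm
S4: ⌊447/2⌋ × 316 = 223 × 316 mm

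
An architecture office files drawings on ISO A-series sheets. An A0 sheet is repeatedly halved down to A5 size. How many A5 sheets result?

Each ISO step halves the sheet: 1 × A0 → 2 × A1 → 4 × A2 → 8 × A3 → …
From A0 to A5 is 5 halving steps: 2^5 = 32.

32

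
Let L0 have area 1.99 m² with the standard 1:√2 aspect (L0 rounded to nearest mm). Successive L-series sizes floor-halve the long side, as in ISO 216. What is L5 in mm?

Let L0's short side be w mm. w · w√2 = 1.99 m² = 1,990,000 mm², so w ≈ 1186.2 mm and w√2 ≈ 1677.6 mm → L0 = 1186 × 1678 mm.
L1: ⌊1678/2⌋ × 1186 = 839 × 1186 mm
L2: ⌊1186/2⌋ × 839 = 593 × 839 mm
L3: ⌊839/2⌋ × 593 = 419 × 593 mm
L4: ⌊593/2⌋ × 419 = 296 × 419 mm
L5: ⌊419/2⌋ × 296 = 209 × 296 mm

209 × 296 mm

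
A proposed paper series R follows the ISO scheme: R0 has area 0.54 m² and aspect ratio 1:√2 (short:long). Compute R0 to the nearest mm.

618 × 874 mm

Let the short side be w mm. Then w · w√2 = 0.54 m² = 540,000 mm².
w² = 540,000/√2, so w ≈ 617.9 mm; long side = w√2 ≈ 873.9 mm.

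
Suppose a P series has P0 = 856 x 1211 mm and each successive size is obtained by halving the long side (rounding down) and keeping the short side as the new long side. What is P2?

428 × 605 mm

P1: ⌊1211/2⌋ × 856 = 605 × 856 mm
P2: ⌊856/2⌋ × 605 = 428 × 605 mm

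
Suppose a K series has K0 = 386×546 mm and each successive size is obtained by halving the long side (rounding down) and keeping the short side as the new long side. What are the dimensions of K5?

K1 = 273 × 386 mm (from K0 by 1 halving).
K2: ⌊386/2⌋ × 273 = 193 × 273 mm
K3: ⌊273/2⌋ × 193 = 136 × 193 mm
K4: ⌊193/2⌋ × 136 = 96 × 136 mm
K5: ⌊136/2⌋ × 96 = 68 × 96 mm

68 × 96 mm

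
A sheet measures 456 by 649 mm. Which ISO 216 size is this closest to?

Aspect ratio 649/456 ≈ 1.423 — close to the ISO √2 ≈ 1.414.
In the C-series (envelope sizes, between A and B): C2 = 458 × 648 mm.
Off by 3 mm total — nearest standard size.

C2 (458 × 648 mm)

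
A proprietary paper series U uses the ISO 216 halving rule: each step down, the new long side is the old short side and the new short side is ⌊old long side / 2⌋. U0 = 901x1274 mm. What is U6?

U1: ⌊1274/2⌋ × 901 = 637 × 901 mm
U2: ⌊901/2⌋ × 637 = 450 × 637 mm
U3: ⌊637/2⌋ × 450 = 318 × 450 mm
U4: ⌊450/2⌋ × 318 = 225 × 318 mm
U5: ⌊318/2⌋ × 225 = 159 × 225 mm
U6: ⌊225/2⌋ × 159 = 112 × 159 mm

112 × 159 mm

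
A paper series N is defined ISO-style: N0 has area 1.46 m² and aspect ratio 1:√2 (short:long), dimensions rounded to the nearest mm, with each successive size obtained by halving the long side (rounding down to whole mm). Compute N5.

Let N0's short side be w mm. w · w√2 = 1.46 m² = 1,460,000 mm², so w ≈ 1016.1 mm and w√2 ≈ 1436.9 mm → N0 = 1016 × 1437 mm.
N1: ⌊1437/2⌋ × 1016 = 718 × 1016 mm
N2: ⌊1016/2⌋ × 718 = 508 × 718 mm
N3: ⌊718/2⌋ × 508 = 359 × 508 mm
N4: ⌊508/2⌋ × 359 = 254 × 359 mm
N5: ⌊359/2⌋ × 254 = 179 × 254 mm

179 × 254 mm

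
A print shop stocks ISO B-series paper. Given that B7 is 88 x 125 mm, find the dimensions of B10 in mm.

B8: ⌊125/2⌋ × 88 = 62 × 88 mm
B9: ⌊88/2⌋ × 62 = 44 × 62 mm
B10: ⌊62/2⌋ × 44 = 31 × 44 mm

31 × 44 mm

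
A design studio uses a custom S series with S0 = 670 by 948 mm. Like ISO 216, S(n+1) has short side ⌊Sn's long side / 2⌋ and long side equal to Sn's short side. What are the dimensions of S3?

S1: ⌊948/2⌋ × 670 = 474 × 670 mm
S2: ⌊670/2⌋ × 474 = 335 × 474 mm
S3: ⌊474/2⌋ × 335 = 237 × 335 mm

237 × 335 mm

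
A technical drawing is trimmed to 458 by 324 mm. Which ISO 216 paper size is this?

C3 (324 × 458 mm)

Aspect ratio 458/324 ≈ 1.414 — close to the ISO √2 ≈ 1.414.
In the C-series (envelope sizes, between A and B): C3 = 324 × 458 mm.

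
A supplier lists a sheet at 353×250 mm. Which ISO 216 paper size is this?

B4 (250 × 353 mm)

Aspect ratio 353/250 ≈ 1.412 — close to the ISO √2 ≈ 1.414.
In the B-series (B0 = 1000 × 1414 mm): B4 = 250 × 353 mm.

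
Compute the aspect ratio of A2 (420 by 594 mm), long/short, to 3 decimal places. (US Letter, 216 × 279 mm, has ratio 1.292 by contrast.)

1.414

594 / 420 = 1.414
Matches √2 ≈ 1.414 — the ISO 216 defining ratio.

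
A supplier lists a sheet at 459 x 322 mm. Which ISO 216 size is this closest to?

C3 (324 × 458 mm)

Aspect ratio 459/322 ≈ 1.425 — close to the ISO √2 ≈ 1.414.
In the C-series (envelope sizes, between A and B): C3 = 324 × 458 mm.
Off by 3 mm total — nearest standard size.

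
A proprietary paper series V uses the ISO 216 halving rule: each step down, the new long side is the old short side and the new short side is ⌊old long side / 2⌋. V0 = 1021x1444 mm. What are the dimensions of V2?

V1: ⌊1444/2⌋ × 1021 = 722 × 1021 mm
V2: ⌊1021/2⌋ × 722 = 510 × 722 mm

510 × 722 mm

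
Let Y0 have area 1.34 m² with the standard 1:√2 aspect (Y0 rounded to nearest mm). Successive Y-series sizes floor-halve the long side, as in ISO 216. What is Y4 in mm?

243 × 344 mm

Let Y0's short side be w mm. w · w√2 = 1.34 m² = 1,340,000 mm², so w ≈ 973.4 mm and w√2 ≈ 1376.6 mm → Y0 = 973 × 1377 mm.
Y1: ⌊1377/2⌋ × 973 = 688 × 973 mm
Y2: ⌊973/2⌋ × 688 = 486 × 688 mm
Y3: ⌊688/2⌋ × 486 = 344 × 486 mm
Y4: ⌊486/2⌋ × 344 = 243 × 344 mm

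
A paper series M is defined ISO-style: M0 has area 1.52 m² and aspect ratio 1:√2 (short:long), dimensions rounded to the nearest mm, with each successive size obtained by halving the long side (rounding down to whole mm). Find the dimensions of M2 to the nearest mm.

518 × 733 mm

Let M0's short side be w mm. w · w√2 = 1.52 m² = 1,520,000 mm², so w ≈ 1036.7 mm and w√2 ≈ 1466.2 mm → M0 = 1037 × 1466 mm.
M1: ⌊1466/2⌋ × 1037 = 733 × 1037 mm
M2: ⌊1037/2⌋ × 733 = 518 × 733 mm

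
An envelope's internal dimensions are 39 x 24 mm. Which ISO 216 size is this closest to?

A10 (26 × 37 mm)

Aspect ratio 39/24 ≈ 1.625 (ISO target is √2 ≈ 1.414).
In the A-series (A0 area = 1 m²): A10 = 26 × 37 mm.
Off by 4 mm total — nearest standard size.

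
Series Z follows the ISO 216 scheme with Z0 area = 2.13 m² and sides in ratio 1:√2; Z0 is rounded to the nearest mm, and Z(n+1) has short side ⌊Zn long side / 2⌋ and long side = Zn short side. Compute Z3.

434 × 613 mm

Let Z0's short side be w mm. w · w√2 = 2.13 m² = 2,130,000 mm², so w ≈ 1227.2 mm and w√2 ≈ 1735.6 mm → Z0 = 1227 × 1736 mm.
Z1: ⌊1736/2⌋ × 1227 = 868 × 1227 mm
Z2: ⌊1227/2⌋ × 868 = 613 × 868 mm
Z3: ⌊868/2⌋ × 613 = 434 × 613 mm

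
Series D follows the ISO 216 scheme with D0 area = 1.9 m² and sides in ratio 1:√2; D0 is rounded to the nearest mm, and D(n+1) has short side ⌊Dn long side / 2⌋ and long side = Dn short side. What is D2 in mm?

Let D0's short side be w mm. w · w√2 = 1.9 m² = 1,900,000 mm², so w ≈ 1159.1 mm and w√2 ≈ 1639.2 mm → D0 = 1159 × 1639 mm.
D1: ⌊1639/2⌋ × 1159 = 819 × 1159 mm
D2: ⌊1159/2⌋ × 819 = 579 × 819 mm

579 × 819 mm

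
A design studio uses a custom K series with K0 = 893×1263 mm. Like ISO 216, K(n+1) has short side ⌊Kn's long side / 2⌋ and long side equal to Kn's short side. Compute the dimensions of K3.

K1: ⌊1263/2⌋ × 893 = 631 × 893 mm
K2: ⌊893/2⌋ × 631 = 446 × 631 mm
K3: ⌊631/2⌋ × 446 = 315 × 446 mm

315 × 446 mm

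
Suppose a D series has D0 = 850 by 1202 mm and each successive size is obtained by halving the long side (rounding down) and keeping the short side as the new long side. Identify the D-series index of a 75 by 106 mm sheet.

D0: 850 × 1202 mm
D1: 601 × 850 mm
D2: 425 × 601 mm
D3: 300 × 425 mm
D4: 212 × 300 mm
D5: 150 × 212 mm
D6: 106 × 150 mm
D7: 75 × 106 mm
D8: 53 × 75 mm
→ matches D7.

D7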